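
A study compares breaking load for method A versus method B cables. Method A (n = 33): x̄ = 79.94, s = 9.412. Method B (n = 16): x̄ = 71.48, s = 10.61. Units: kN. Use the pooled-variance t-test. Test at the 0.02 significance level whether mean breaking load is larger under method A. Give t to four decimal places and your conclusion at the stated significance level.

t = 2.8308; reject H0

Let group 1 = method A, group 2 = method B. H0: μ_1 = μ_2; H1: μ_1 > μ_2 (two-sample pooled-variance t-test, right-tailed).
s_p² = [(33−1)·9.412² + (16−1)·10.61²]/(33+16−2) = 96.241
t = (79.94 − 71.48)/√[96.241·(1/33 + 1/16)] = 2.8308
df = n₁ + n₂ − 2 = 47
p-value = P(T ≥ 2.8308) ≈ 0.003
Since p ≈ 0.003 < α = 0.02, reject H0; the data support H1.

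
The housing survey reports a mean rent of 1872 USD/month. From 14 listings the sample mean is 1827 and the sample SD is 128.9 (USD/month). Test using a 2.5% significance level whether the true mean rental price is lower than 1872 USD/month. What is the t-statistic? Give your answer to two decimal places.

H0: μ = 1872; H1: μ < 1872 (one-sample t-test, left-tailed).
t = (x̄ − μ₀)/(s/√n) = (1827 − 1872)/(128.9/√14) = -1.31
df = n − 1 = 13
p-value = P(T ≤ -1.31) ≈ 0.1071
Since p ≈ 0.1071 > α = 0.025, fail to reject H0; the data do not provide sufficient evidence against H0.

-1.31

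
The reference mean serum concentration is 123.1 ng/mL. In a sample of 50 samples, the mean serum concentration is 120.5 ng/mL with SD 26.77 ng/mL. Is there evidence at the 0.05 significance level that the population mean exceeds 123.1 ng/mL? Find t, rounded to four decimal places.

-0.6868

H0: μ = 123.1; H1: μ > 123.1 (one-sample t-test, right-tailed).
t = (x̄ − μ₀)/(s/√n) = (120.5 − 123.1)/(26.77/√50) = -0.6868
df = n − 1 = 49
p-value = P(T ≥ -0.6868) ≈ 0.752
Since p ≈ 0.752 > α = 0.05, fail to reject H0; the data do not provide sufficient evidence against H0.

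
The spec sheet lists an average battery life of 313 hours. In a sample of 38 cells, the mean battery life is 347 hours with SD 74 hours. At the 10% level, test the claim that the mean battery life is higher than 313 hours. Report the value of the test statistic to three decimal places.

2.832

H0: μ = 313; H1: μ > 313 (one-sample t-test, right-tailed).
t = (x̄ − μ₀)/(s/√n) = (347 − 313)/(74/√38) = 2.832
df = n − 1 = 37
p-value = P(T ≥ 2.832) ≈ 0.0037
Since p ≈ 0.0037 < α = 0.1, reject H0; the data support H1.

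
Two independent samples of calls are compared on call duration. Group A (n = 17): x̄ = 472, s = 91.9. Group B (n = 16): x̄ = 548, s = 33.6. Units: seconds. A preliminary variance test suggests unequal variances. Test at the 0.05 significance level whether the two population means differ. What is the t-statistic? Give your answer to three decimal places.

Let group 1 = group A, group 2 = group B. H0: μ_1 = μ_2; H1: μ_1 ≠ μ_2 (Welch's two-sample t-test, two-sided).
t = (x̄_1 − x̄_2)/√(s_1²/n_1 + s_2²/n_2) = (472 − 548)/√(91.9²/17 + 33.6²/16) = -3.191
Welch–Satterthwaite df ≈ 20.43
Two-sided p-value ≈ 0.0045
Since p ≈ 0.0045 < α = 0.05, reject H0; the evidence is statistically significant.

-3.191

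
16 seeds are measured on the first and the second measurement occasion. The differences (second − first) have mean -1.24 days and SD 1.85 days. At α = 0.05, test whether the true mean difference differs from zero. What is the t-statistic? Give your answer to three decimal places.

H0: μ_d = 0; H1: μ_d ≠ 0 (paired t-test on the differences, two-sided).
t = d̄/(s_d/√n) = -1.24/(1.85/√16) = -2.681
df = n − 1 = 15
Two-sided p-value ≈ 0.0171
Since p ≈ 0.0171 < α = 0.05, reject H0; the data support H1.

-2.681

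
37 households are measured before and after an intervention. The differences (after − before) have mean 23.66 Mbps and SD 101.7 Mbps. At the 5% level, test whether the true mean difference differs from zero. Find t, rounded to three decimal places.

1.415

H0: μ_d = 0; H1: μ_d ≠ 0 (paired t-test on the differences, two-sided).
t = d̄/(s_d/√n) = 23.66/(101.7/√37) = 1.415
df = n − 1 = 36
Two-sided p-value ≈ 0.166
Since p ≈ 0.166 > α = 0.05, fail to reject H0; the data do not provide sufficient evidence against H0.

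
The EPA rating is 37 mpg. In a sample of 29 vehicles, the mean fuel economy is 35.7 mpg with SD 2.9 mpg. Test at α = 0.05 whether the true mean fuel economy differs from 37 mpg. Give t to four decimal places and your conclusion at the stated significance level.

t = -2.4140; reject H0

H0: μ = 37; H1: μ ≠ 37 (one-sample t-test, two-sided).
t = (x̄ − μ₀)/(s/√n) = (35.7 − 37)/(2.9/√29) = -2.4140
df = n − 1 = 28
Two-sided p-value ≈ 0.0226
Since p ≈ 0.0226 < α = 0.05, reject H0; the data support H1.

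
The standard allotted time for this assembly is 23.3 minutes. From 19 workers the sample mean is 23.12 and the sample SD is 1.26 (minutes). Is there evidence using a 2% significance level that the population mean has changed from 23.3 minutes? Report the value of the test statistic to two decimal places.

-0.62

H0: μ = 23.3; H1: μ ≠ 23.3 (one-sample t-test, two-sided).
t = (x̄ − μ₀)/(s/√n) = (23.12 − 23.3)/(1.26/√19) = -0.62
df = n − 1 = 18
Two-sided p-value ≈ 0.541
Since p ≈ 0.541 > α = 0.02, fail to reject H0; the evidence is not statistically significant.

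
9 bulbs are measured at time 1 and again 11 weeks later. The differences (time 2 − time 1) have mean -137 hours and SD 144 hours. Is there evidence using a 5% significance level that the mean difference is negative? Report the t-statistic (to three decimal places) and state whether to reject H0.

t = -2.854; reject H0

H0: μ_d = 0; H1: μ_d < 0 (paired t-test on the differences, left-tailed).
t = d̄/(s_d/√n) = -137/(144/√9) = -2.854
df = n − 1 = 8
p-value = P(T ≤ -2.854) ≈ 0.0107
Since p ≈ 0.0107 < α = 0.05, reject H0; the data support H1.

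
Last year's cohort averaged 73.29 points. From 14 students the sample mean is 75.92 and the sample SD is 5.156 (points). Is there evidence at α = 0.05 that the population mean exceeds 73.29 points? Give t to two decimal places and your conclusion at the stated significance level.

H0: μ = 73.29; H1: μ > 73.29 (one-sample t-test, right-tailed).
t = (x̄ − μ₀)/(s/√n) = (75.92 − 73.29)/(5.156/√14) = 1.91
df = n − 1 = 13
p-value = P(T ≥ 1.91) ≈ 0.039
Since p ≈ 0.039 < α = 0.05, reject H0; the evidence is statistically significant.

t = 1.91; reject H0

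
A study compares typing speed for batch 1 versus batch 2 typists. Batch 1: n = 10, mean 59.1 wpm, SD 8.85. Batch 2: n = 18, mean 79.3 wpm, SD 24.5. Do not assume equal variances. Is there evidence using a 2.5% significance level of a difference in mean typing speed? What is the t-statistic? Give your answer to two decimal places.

Let group 1 = batch 1, group 2 = batch 2. H0: μ_1 = μ_2; H1: μ_1 ≠ μ_2 (Welch's two-sample t-test, two-sided).
t = (x̄_1 − x̄_2)/√(s_1²/n_1 + s_2²/n_2) = (59.1 − 79.3)/√(8.85²/10 + 24.5²/18) = -3.15
Welch–Satterthwaite df ≈ 23.48
Two-sided p-value ≈ 0.0044
Since p ≈ 0.0044 < α = 0.025, reject H0; the data support H1.

-3.15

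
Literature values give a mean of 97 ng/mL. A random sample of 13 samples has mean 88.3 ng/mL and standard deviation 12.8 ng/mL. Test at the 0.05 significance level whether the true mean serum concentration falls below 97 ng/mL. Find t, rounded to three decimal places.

-2.451

H0: μ = 97; H1: μ < 97 (one-sample t-test, left-tailed).
t = (x̄ − μ₀)/(s/√n) = (88.3 − 97)/(12.8/√13) = -2.451
df = n − 1 = 12
p-value = P(T ≤ -2.451) ≈ 0.0153
Since p ≈ 0.0153 < α = 0.05, reject H0; the evidence is statistically significant.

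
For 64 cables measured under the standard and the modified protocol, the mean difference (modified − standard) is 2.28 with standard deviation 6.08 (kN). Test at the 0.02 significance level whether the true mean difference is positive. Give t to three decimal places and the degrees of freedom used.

t = 3.000, df = 63

H0: μ_d = 0; H1: μ_d > 0 (paired t-test on the differences, right-tailed).
t = d̄/(s_d/√n) = 2.28/(6.08/√64) = 3.000
df = n − 1 = 63
p-value = P(T ≥ 3.000) ≈ 0.002
Since p ≈ 0.002 < α = 0.02, reject H0; the evidence is statistically significant.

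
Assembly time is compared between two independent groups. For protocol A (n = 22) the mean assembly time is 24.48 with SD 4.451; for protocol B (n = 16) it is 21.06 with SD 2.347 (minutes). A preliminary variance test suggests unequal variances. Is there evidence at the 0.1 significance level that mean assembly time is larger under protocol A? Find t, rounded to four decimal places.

3.0653

Let group 1 = protocol A, group 2 = protocol B. H0: μ_1 = μ_2; H1: μ_1 > μ_2 (Welch's two-sample t-test, right-tailed).
t = (x̄_1 − x̄_2)/√(s_1²/n_1 + s_2²/n_2) = (24.48 − 21.06)/√(4.451²/22 + 2.347²/16) = 3.0653
Welch–Satterthwaite df ≈ 33.31
p-value = P(T ≥ 3.0653) ≈ 0.0021
Since p ≈ 0.0021 < α = 0.1, reject H0; the data support H1.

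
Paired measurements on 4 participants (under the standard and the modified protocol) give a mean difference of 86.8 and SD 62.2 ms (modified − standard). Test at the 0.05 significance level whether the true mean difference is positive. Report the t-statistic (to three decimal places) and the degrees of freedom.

H0: μ_d = 0; H1: μ_d > 0 (paired t-test on the differences, right-tailed).
t = d̄/(s_d/√n) = 86.8/(62.2/√4) = 2.791
df = n − 1 = 3
p-value = P(T ≥ 2.791) ≈ 0.034
Since p ≈ 0.034 < α = 0.05, reject H0; the evidence is statistically significant.

t = 2.791, df = 3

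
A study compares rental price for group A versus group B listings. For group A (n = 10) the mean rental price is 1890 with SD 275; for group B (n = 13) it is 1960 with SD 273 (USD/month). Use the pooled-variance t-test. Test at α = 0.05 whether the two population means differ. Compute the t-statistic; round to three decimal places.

Let group 1 = group A, group 2 = group B. H0: μ_1 = μ_2; H1: μ_1 ≠ μ_2 (two-sample pooled-variance t-test, two-sided).
s_p² = [(10−1)·275² + (13−1)·273²]/(10+13−2) = 74998.7
t = (1890 − 1960)/√[74998.7·(1/10 + 1/13)] = -0.608
df = n₁ + n₂ − 2 = 21
Two-sided p-value ≈ 0.5499
Since p ≈ 0.5499 > α = 0.05, fail to reject H0; the data do not provide sufficient evidence against H0.

-0.608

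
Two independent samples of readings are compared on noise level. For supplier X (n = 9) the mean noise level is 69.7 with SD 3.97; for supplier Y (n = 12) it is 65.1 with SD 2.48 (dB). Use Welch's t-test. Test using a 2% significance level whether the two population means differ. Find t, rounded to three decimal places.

Let group 1 = supplier X, group 2 = supplier Y. H0: μ_1 = μ_2; H1: μ_1 ≠ μ_2 (Welch's two-sample t-test, two-sided).
t = (x̄_1 − x̄_2)/√(s_1²/n_1 + s_2²/n_2) = (69.7 − 65.1)/√(3.97²/9 + 2.48²/12) = 3.057
Welch–Satterthwaite df ≈ 12.58
Two-sided p-value ≈ 0.009
Since p ≈ 0.009 < α = 0.02, reject H0; the data support H1.

3.057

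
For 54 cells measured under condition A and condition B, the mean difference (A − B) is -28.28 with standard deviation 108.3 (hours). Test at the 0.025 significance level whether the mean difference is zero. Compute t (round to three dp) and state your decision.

H0: μ_d = 0; H1: μ_d ≠ 0 (paired t-test on the differences, two-sided).
t = d̄/(s_d/√n) = -28.28/(108.3/√54) = -1.919
df = n − 1 = 53
Two-sided p-value ≈ 0.060
Since p ≈ 0.060 > α = 0.025, fail to reject H0; the data do not provide sufficient evidence against H0.

t = -1.919; fail to reject H0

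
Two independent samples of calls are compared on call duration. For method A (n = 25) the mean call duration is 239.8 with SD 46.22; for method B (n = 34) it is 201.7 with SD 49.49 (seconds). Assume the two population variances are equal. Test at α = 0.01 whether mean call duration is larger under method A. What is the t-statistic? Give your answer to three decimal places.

Let group 1 = method A, group 2 = method B. H0: μ_1 = μ_2; H1: μ_1 > μ_2 (two-sample pooled-variance t-test, right-tailed).
s_p² = [(25−1)·46.22² + (34−1)·49.49²]/(25+34−2) = 2317.48
t = (239.8 − 201.7)/√[2317.48·(1/25 + 1/34)] = 3.004
df = n₁ + n₂ − 2 = 57
p-value = P(T ≥ 3.004) ≈ 0.002
Since p ≈ 0.002 < α = 0.01, reject H0; the evidence is statistically significant.

3.004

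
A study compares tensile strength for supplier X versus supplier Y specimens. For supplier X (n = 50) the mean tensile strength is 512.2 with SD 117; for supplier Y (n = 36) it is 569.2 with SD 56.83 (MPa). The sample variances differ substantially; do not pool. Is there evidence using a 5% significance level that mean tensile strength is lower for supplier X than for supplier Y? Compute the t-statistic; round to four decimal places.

-2.9897

Let group 1 = supplier X, group 2 = supplier Y. H0: μ_1 = μ_2; H1: μ_1 < μ_2 (Welch's two-sample t-test, left-tailed).
t = (x̄_1 − x̄_2)/√(s_1²/n_1 + s_2²/n_2) = (512.2 − 569.2)/√(117²/50 + 56.83²/36) = -2.9897
Welch–Satterthwaite df ≈ 75.09
p-value = P(T ≤ -2.9897) ≈ 0.0019
Since p ≈ 0.0019 < α = 0.05, reject H0; the evidence is statistically significant.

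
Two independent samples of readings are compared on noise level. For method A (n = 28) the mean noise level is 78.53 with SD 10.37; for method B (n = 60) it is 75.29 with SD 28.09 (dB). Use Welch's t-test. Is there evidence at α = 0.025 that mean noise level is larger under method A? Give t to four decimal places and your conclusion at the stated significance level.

t = 0.7860; fail to reject H0

Let group 1 = method A, group 2 = method B. H0: μ_1 = μ_2; H1: μ_1 > μ_2 (Welch's two-sample t-test, right-tailed).
t = (x̄_1 − x̄_2)/√(s_1²/n_1 + s_2²/n_2) = (78.53 − 75.29)/√(10.37²/28 + 28.09²/60) = 0.7860
Welch–Satterthwaite df ≈ 83.02
p-value = P(T ≥ 0.7860) ≈ 0.217
Since p ≈ 0.217 > α = 0.025, fail to reject H0; the evidence is not statistically significant.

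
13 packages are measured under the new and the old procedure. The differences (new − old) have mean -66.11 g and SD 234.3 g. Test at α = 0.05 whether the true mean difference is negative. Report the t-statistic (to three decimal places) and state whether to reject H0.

t = -1.017; fail to reject H0

H0: μ_d = 0; H1: μ_d < 0 (paired t-test on the differences, left-tailed).
t = d̄/(s_d/√n) = -66.11/(234.3/√13) = -1.017
df = n − 1 = 12
p-value = P(T ≤ -1.017) ≈ 0.165
Since p ≈ 0.165 > α = 0.05, fail to reject H0; the data do not provide sufficient evidence against H0.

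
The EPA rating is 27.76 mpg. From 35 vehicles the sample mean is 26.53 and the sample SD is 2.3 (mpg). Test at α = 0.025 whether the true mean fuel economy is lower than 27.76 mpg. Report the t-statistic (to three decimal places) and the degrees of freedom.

H0: μ = 27.76; H1: μ < 27.76 (one-sample t-test, left-tailed).
t = (x̄ − μ₀)/(s/√n) = (26.53 − 27.76)/(2.3/√35) = -3.164
df = n − 1 = 34
p-value = P(T ≤ -3.164) ≈ 0.0016
Since p ≈ 0.0016 < α = 0.025, reject H0; the evidence is statistically significant.

t = -3.164, df = 34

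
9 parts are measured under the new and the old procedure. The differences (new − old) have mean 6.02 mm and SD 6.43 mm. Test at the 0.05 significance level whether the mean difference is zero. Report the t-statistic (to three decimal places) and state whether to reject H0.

H0: μ_d = 0; H1: μ_d ≠ 0 (paired t-test on the differences, two-sided).
t = d̄/(s_d/√n) = 6.02/(6.43/√9) = 2.809
df = n − 1 = 8
Two-sided p-value ≈ 0.0229
Since p ≈ 0.0229 < α = 0.05, reject H0; the evidence is statistically significant.

t = 2.809; reject H0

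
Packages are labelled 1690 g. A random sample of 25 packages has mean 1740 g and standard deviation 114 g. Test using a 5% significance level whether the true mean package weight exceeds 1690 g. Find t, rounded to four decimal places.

2.1930

H0: μ = 1690; H1: μ > 1690 (one-sample t-test, right-tailed).
t = (x̄ − μ₀)/(s/√n) = (1740 − 1690)/(114/√25) = 2.1930
df = n − 1 = 24
p-value = P(T ≥ 2.1930) ≈ 0.019
Since p ≈ 0.019 < α = 0.05, reject H0; the evidence is statistically significant.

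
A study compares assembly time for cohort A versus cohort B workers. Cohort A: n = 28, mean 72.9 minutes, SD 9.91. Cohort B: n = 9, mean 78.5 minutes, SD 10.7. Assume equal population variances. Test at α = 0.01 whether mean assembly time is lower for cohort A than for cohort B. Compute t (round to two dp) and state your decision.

t = -1.45; fail to reject H0

Let group 1 = cohort A, group 2 = cohort B. H0: μ_1 = μ_2; H1: μ_1 < μ_2 (two-sample pooled-variance t-test, left-tailed).
s_p² = [(28−1)·9.91² + (9−1)·10.7²]/(28+9−2) = 101.93
t = (72.9 − 78.5)/√[101.93·(1/28 + 1/9)] = -1.45
df = n₁ + n₂ − 2 = 35
p-value = P(T ≤ -1.45) ≈ 0.078
Since p ≈ 0.078 > α = 0.01, fail to reject H0; the data do not provide sufficient evidence against H0.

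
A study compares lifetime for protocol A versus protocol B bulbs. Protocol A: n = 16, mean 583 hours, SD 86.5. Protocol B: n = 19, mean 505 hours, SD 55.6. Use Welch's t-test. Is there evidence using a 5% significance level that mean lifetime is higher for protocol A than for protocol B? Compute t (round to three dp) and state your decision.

t = 3.107; reject H0

Let group 1 = protocol A, group 2 = protocol B. H0: μ_1 = μ_2; H1: μ_1 > μ_2 (Welch's two-sample t-test, right-tailed).
t = (x̄_1 − x̄_2)/√(s_1²/n_1 + s_2²/n_2) = (583 − 505)/√(86.5²/16 + 55.6²/19) = 3.107
Welch–Satterthwaite df ≈ 24.76
p-value = P(T ≥ 3.107) ≈ 0.002
Since p ≈ 0.002 < α = 0.05, reject H0; the evidence is statistically significant.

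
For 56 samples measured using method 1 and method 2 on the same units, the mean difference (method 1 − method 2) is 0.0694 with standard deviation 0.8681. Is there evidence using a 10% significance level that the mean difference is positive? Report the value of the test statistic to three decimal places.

H0: μ_d = 0; H1: μ_d > 0 (paired t-test on the differences, right-tailed).
t = d̄/(s_d/√n) = 0.0694/(0.8681/√56) = 0.598
df = n − 1 = 55
p-value = P(T ≥ 0.598) ≈ 0.2761
Since p ≈ 0.2761 > α = 0.1, fail to reject H0; the evidence is not statistically significant.

0.598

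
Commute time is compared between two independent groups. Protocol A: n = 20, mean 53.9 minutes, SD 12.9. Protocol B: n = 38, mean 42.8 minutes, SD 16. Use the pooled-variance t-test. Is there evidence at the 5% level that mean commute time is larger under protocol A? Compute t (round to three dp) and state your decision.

Let group 1 = protocol A, group 2 = protocol B. H0: μ_1 = μ_2; H1: μ_1 > μ_2 (two-sample pooled-variance t-test, right-tailed).
s_p² = [(20−1)·12.9² + (38−1)·16²]/(20+38−2) = 225.603
t = (53.9 − 42.8)/√[225.603·(1/20 + 1/38)] = 2.675
df = n₁ + n₂ − 2 = 56
p-value = P(T ≥ 2.675) ≈ 0.0049
Since p ≈ 0.0049 < α = 0.05, reject H0; the data support H1.

t = 2.675; reject H0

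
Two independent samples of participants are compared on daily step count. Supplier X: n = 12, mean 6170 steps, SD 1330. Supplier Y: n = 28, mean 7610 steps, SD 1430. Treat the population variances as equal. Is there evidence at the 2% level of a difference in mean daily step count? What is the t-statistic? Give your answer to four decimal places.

-2.9773

Let group 1 = supplier X, group 2 = supplier Y. H0: μ_1 = μ_2; H1: μ_1 ≠ μ_2 (two-sample pooled-variance t-test, two-sided).
s_p² = [(12−1)·1330² + (28−1)·1430²]/(12+28−2) = 1965010
t = (6170 − 7610)/√[1965010·(1/12 + 1/28)] = -2.9773
df = n₁ + n₂ − 2 = 38
Two-sided p-value ≈ 0.005
Since p ≈ 0.005 < α = 0.02, reject H0; the data support H1.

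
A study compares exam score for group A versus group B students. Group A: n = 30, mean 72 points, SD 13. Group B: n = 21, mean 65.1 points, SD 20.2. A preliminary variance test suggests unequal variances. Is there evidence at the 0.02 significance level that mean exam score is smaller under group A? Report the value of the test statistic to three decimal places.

1.378

Let group 1 = group A, group 2 = group B. H0: μ_1 = μ_2; H1: μ_1 < μ_2 (Welch's two-sample t-test, left-tailed).
t = (x̄_1 − x̄_2)/√(s_1²/n_1 + s_2²/n_2) = (72 − 65.1)/√(13²/30 + 20.2²/21) = 1.378
Welch–Satterthwaite df ≈ 31.45
p-value = P(T ≤ 1.378) ≈ 0.911
Since p ≈ 0.911 > α = 0.02, fail to reject H0; the evidence is not statistically significant.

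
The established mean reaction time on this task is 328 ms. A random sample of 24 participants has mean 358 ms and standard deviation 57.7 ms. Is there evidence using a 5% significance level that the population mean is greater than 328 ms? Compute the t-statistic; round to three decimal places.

2.547

H0: μ = 328; H1: μ > 328 (one-sample t-test, right-tailed).
t = (x̄ − μ₀)/(s/√n) = (358 − 328)/(57.7/√24) = 2.547
df = n − 1 = 23
p-value = P(T ≥ 2.547) ≈ 0.0090
Since p ≈ 0.0090 < α = 0.05, reject H0; the evidence is statistically significant.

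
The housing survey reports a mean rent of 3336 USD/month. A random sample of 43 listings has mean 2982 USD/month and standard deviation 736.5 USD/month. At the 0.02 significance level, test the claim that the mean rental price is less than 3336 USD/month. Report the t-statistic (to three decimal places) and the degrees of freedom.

t = -3.152, df = 42

H0: μ = 3336; H1: μ < 3336 (one-sample t-test, left-tailed).
t = (x̄ − μ₀)/(s/√n) = (2982 − 3336)/(736.5/√43) = -3.152
df = n − 1 = 42
p-value = P(T ≤ -3.152) ≈ 0.001
Since p ≈ 0.001 < α = 0.02, reject H0; the evidence is statistically significant.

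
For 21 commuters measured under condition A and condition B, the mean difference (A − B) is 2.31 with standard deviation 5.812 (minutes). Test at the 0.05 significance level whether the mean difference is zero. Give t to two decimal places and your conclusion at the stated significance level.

H0: μ_d = 0; H1: μ_d ≠ 0 (paired t-test on the differences, two-sided).
t = d̄/(s_d/√n) = 2.31/(5.812/√21) = 1.82
df = n − 1 = 20
Two-sided p-value ≈ 0.084
Since p ≈ 0.084 > α = 0.05, fail to reject H0; the data do not provide sufficient evidence against H0.

t = 1.82; fail to reject H0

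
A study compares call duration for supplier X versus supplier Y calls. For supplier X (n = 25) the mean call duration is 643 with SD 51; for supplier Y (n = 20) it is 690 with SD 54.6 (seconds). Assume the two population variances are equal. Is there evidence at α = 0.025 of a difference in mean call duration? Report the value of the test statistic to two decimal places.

-2.98

Let group 1 = supplier X, group 2 = supplier Y. H0: μ_1 = μ_2; H1: μ_1 ≠ μ_2 (two-sample pooled-variance t-test, two-sided).
s_p² = [(25−1)·51² + (20−1)·54.6²]/(25+20−2) = 2768.98
t = (643 − 690)/√[2768.98·(1/25 + 1/20)] = -2.98
df = n₁ + n₂ − 2 = 43
Two-sided p-value ≈ 0.005
Since p ≈ 0.005 < α = 0.025, reject H0; the data support H1.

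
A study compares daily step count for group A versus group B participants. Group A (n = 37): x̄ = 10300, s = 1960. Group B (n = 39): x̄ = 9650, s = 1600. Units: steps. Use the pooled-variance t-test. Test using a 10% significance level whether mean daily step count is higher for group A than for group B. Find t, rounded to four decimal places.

Let group 1 = group A, group 2 = group B. H0: μ_1 = μ_2; H1: μ_1 > μ_2 (two-sample pooled-variance t-test, right-tailed).
s_p² = [(37−1)·1960² + (39−1)·1600²]/(37+39−2) = 3183480
t = (10300 − 9650)/√[3183480·(1/37 + 1/39)] = 1.5874
df = n₁ + n₂ − 2 = 74
p-value = P(T ≥ 1.5874) ≈ 0.058
Since p ≈ 0.058 < α = 0.1, reject H0; the evidence is statistically significant.

1.5874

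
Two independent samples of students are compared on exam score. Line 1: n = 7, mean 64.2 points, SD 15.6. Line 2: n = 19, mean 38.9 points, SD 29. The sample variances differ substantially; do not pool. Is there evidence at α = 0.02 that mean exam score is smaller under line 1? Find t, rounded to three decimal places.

2.846

Let group 1 = line 1, group 2 = line 2. H0: μ_1 = μ_2; H1: μ_1 < μ_2 (Welch's two-sample t-test, left-tailed).
t = (x̄_1 − x̄_2)/√(s_1²/n_1 + s_2²/n_2) = (64.2 − 38.9)/√(15.6²/7 + 29²/19) = 2.846
Welch–Satterthwaite df ≈ 20.13
p-value = P(T ≤ 2.846) ≈ 0.995
Since p ≈ 0.995 > α = 0.02, fail to reject H0; the evidence is not statistically significant.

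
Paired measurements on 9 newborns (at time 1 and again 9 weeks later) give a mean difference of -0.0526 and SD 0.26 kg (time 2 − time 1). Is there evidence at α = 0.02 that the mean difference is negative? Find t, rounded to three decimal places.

H0: μ_d = 0; H1: μ_d < 0 (paired t-test on the differences, left-tailed).
t = d̄/(s_d/√n) = -0.0526/(0.26/√9) = -0.607
df = n − 1 = 8
p-value = P(T ≤ -0.607) ≈ 0.280
Since p ≈ 0.280 > α = 0.02, fail to reject H0; the evidence is not statistically significant.

-0.607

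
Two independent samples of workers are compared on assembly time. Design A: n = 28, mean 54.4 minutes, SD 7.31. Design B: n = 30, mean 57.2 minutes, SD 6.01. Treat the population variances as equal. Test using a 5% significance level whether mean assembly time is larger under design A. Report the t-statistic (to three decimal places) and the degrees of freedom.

t = -1.598, df = 56

Let group 1 = design A, group 2 = design B. H0: μ_1 = μ_2; H1: μ_1 > μ_2 (two-sample pooled-variance t-test, right-tailed).
s_p² = [(28−1)·7.31² + (30−1)·6.01²]/(28+30−2) = 44.4689
t = (54.4 − 57.2)/√[44.4689·(1/28 + 1/30)] = -1.598
df = n₁ + n₂ − 2 = 56
p-value = P(T ≥ -1.598) ≈ 0.9422
Since p ≈ 0.9422 > α = 0.05, fail to reject H0; the evidence is not statistically significant.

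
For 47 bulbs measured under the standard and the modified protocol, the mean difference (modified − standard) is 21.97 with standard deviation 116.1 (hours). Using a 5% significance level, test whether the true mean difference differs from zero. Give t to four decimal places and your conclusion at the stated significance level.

t = 1.2973; fail to reject H0

H0: μ_d = 0; H1: μ_d ≠ 0 (paired t-test on the differences, two-sided).
t = d̄/(s_d/√n) = 21.97/(116.1/√47) = 1.2973
df = n − 1 = 46
Two-sided p-value ≈ 0.201
Since p ≈ 0.201 > α = 0.05, fail to reject H0; the data do not provide sufficient evidence against H0.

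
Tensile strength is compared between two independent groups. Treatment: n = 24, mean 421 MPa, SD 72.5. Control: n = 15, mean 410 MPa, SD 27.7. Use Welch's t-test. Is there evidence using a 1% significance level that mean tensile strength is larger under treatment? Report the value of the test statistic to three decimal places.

0.669

Let group 1 = treatment, group 2 = control. H0: μ_1 = μ_2; H1: μ_1 > μ_2 (Welch's two-sample t-test, right-tailed).
t = (x̄_1 − x̄_2)/√(s_1²/n_1 + s_2²/n_2) = (421 − 410)/√(72.5²/24 + 27.7²/15) = 0.669
Welch–Satterthwaite df ≈ 32.12
p-value = P(T ≥ 0.669) ≈ 0.2541
Since p ≈ 0.2541 > α = 0.01, fail to reject H0; the data do not provide sufficient evidence against H0.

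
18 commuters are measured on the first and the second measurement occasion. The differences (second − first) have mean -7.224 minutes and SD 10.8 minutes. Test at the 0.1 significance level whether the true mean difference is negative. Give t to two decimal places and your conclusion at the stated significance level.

t = -2.84; reject H0

H0: μ_d = 0; H1: μ_d < 0 (paired t-test on the differences, left-tailed).
t = d̄/(s_d/√n) = -7.224/(10.8/√18) = -2.84
df = n − 1 = 17
p-value = P(T ≤ -2.84) ≈ 0.006
Since p ≈ 0.006 < α = 0.1, reject H0; the data support H1.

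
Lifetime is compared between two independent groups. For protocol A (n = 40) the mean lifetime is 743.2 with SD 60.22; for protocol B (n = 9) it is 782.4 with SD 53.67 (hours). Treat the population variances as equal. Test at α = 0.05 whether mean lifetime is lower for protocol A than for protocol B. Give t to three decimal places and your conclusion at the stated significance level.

t = -1.796; reject H0

Let group 1 = protocol A, group 2 = protocol B. H0: μ_1 = μ_2; H1: μ_1 < μ_2 (two-sample pooled-variance t-test, left-tailed).
s_p² = [(40−1)·60.22² + (9−1)·53.67²]/(40+9−2) = 3499.47
t = (743.2 − 782.4)/√[3499.47·(1/40 + 1/9)] = -1.796
df = n₁ + n₂ − 2 = 47
p-value = P(T ≤ -1.796) ≈ 0.0395
Since p ≈ 0.0395 < α = 0.05, reject H0; the data support H1.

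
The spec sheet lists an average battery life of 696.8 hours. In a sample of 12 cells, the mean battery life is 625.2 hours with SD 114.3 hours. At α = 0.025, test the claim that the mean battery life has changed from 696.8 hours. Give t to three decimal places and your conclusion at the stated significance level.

H0: μ = 696.8; H1: μ ≠ 696.8 (one-sample t-test, two-sided).
t = (x̄ − μ₀)/(s/√n) = (625.2 − 696.8)/(114.3/√12) = -2.170
df = n − 1 = 11
Two-sided p-value ≈ 0.0528
Since p ≈ 0.0528 > α = 0.025, fail to reject H0; the data do not provide sufficient evidence against H0.

t = -2.170; fail to reject H0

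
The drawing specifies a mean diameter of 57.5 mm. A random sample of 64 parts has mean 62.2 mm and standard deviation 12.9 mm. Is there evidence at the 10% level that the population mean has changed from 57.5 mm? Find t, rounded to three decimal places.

H0: μ = 57.5; H1: μ ≠ 57.5 (one-sample t-test, two-sided).
t = (x̄ − μ₀)/(s/√n) = (62.2 − 57.5)/(12.9/√64) = 2.915
df = n − 1 = 63
Two-sided p-value ≈ 0.005
Since p ≈ 0.005 < α = 0.1, reject H0; the evidence is statistically significant.

2.915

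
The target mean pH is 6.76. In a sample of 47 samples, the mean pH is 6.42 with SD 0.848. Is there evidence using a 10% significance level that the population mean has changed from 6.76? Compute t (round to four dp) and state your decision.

t = -2.7487; reject H0

H0: μ = 6.76; H1: μ ≠ 6.76 (one-sample t-test, two-sided).
t = (x̄ − μ₀)/(s/√n) = (6.42 − 6.76)/(0.848/√47) = -2.7487
df = n − 1 = 46
Two-sided p-value ≈ 0.009
Since p ≈ 0.009 < α = 0.1, reject H0; the data support H1.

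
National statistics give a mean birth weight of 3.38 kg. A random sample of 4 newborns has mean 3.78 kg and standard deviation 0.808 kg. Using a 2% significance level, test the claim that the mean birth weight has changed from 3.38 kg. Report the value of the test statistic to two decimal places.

0.99

H0: μ = 3.38; H1: μ ≠ 3.38 (one-sample t-test, two-sided).
t = (x̄ − μ₀)/(s/√n) = (3.78 − 3.38)/(0.808/√4) = 0.99
df = n − 1 = 3
Two-sided p-value ≈ 0.395
Since p ≈ 0.395 > α = 0.02, fail to reject H0; the data do not provide sufficient evidence against H0.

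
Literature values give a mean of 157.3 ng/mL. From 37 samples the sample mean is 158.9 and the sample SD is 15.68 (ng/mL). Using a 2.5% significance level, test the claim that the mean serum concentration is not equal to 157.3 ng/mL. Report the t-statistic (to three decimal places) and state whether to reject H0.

t = 0.621; fail to reject H0

H0: μ = 157.3; H1: μ ≠ 157.3 (one-sample t-test, two-sided).
t = (x̄ − μ₀)/(s/√n) = (158.9 − 157.3)/(15.68/√37) = 0.621
df = n − 1 = 36
Two-sided p-value ≈ 0.5387
Since p ≈ 0.5387 > α = 0.025, fail to reject H0; the evidence is not statistically significant.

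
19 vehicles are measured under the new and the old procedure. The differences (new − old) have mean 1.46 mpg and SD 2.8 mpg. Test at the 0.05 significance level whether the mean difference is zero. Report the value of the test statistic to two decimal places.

2.27

H0: μ_d = 0; H1: μ_d ≠ 0 (paired t-test on the differences, two-sided).
t = d̄/(s_d/√n) = 1.46/(2.8/√19) = 2.27
df = n − 1 = 18
Two-sided p-value ≈ 0.036
Since p ≈ 0.036 < α = 0.05, reject H0; the evidence is statistically significant.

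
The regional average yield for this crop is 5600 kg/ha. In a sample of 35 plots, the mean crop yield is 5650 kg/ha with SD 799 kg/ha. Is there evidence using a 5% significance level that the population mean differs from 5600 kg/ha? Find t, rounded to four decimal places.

H0: μ = 5600; H1: μ ≠ 5600 (one-sample t-test, two-sided).
t = (x̄ − μ₀)/(s/√n) = (5650 − 5600)/(799/√35) = 0.3702
df = n − 1 = 34
Two-sided p-value ≈ 0.714
Since p ≈ 0.714 > α = 0.05, fail to reject H0; the evidence is not statistically significant.

0.3702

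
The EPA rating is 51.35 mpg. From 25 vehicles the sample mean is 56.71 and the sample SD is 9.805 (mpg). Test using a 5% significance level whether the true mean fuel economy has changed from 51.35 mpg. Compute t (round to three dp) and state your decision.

t = 2.733; reject H0

H0: μ = 51.35; H1: μ ≠ 51.35 (one-sample t-test, two-sided).
t = (x̄ − μ₀)/(s/√n) = (56.71 − 51.35)/(9.805/√25) = 2.733
df = n − 1 = 24
Two-sided p-value ≈ 0.012
Since p ≈ 0.012 < α = 0.05, reject H0; the data support H1.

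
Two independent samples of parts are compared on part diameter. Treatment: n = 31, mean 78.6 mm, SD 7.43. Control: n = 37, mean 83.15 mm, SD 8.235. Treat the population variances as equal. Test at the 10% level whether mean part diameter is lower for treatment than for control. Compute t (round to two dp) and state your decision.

t = -2.37; reject H0

Let group 1 = treatment, group 2 = control. H0: μ_1 = μ_2; H1: μ_1 < μ_2 (two-sample pooled-variance t-test, left-tailed).
s_p² = [(31−1)·7.43² + (37−1)·8.235²]/(31+37−2) = 62.0833
t = (78.6 − 83.15)/√[62.0833·(1/31 + 1/37)] = -2.37
df = n₁ + n₂ − 2 = 66
p-value = P(T ≤ -2.37) ≈ 0.010
Since p ≈ 0.010 < α = 0.1, reject H0; the data support H1.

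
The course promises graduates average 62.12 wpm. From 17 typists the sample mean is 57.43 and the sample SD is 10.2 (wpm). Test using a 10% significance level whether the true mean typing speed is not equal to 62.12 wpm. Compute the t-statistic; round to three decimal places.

H0: μ = 62.12; H1: μ ≠ 62.12 (one-sample t-test, two-sided).
t = (x̄ − μ₀)/(s/√n) = (57.43 − 62.12)/(10.2/√17) = -1.896
df = n − 1 = 16
Two-sided p-value ≈ 0.076
Since p ≈ 0.076 < α = 0.1, reject H0; the evidence is statistically significant.

-1.896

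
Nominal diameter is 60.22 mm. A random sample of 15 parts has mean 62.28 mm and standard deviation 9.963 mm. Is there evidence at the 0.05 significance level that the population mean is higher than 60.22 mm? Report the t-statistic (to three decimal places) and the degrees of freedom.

t = 0.801, df = 14

H0: μ = 60.22; H1: μ > 60.22 (one-sample t-test, right-tailed).
t = (x̄ − μ₀)/(s/√n) = (62.28 − 60.22)/(9.963/√15) = 0.801
df = n − 1 = 14
p-value = P(T ≥ 0.801) ≈ 0.218
Since p ≈ 0.218 > α = 0.05, fail to reject H0; the data do not provide sufficient evidence against H0.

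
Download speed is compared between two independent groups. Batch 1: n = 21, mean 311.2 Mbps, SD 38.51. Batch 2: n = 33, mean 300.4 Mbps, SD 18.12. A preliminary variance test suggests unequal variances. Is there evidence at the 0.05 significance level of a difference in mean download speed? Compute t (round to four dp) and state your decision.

Let group 1 = batch 1, group 2 = batch 2. H0: μ_1 = μ_2; H1: μ_1 ≠ μ_2 (Welch's two-sample t-test, two-sided).
t = (x̄_1 − x̄_2)/√(s_1²/n_1 + s_2²/n_2) = (311.2 − 300.4)/√(38.51²/21 + 18.12²/33) = 1.2032
Welch–Satterthwaite df ≈ 25.71
Two-sided p-value ≈ 0.240
Since p ≈ 0.240 > α = 0.05, fail to reject H0; the evidence is not statistically significant.

t = 1.2032; fail to reject H0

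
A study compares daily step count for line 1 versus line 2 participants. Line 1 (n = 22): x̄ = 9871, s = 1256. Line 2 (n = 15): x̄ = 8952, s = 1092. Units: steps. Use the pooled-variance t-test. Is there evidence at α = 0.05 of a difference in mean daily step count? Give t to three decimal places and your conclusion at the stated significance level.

t = 2.300; reject H0

Let group 1 = line 1, group 2 = line 2. H0: μ_1 = μ_2; H1: μ_1 ≠ μ_2 (two-sample pooled-variance t-test, two-sided).
s_p² = [(22−1)·1256² + (15−1)·1092²]/(22+15−2) = 1423510
t = (9871 − 8952)/√[1423510·(1/22 + 1/15)] = 2.300
df = n₁ + n₂ − 2 = 35
Two-sided p-value ≈ 0.0275
Since p ≈ 0.0275 < α = 0.05, reject H0; the evidence is statistically significant.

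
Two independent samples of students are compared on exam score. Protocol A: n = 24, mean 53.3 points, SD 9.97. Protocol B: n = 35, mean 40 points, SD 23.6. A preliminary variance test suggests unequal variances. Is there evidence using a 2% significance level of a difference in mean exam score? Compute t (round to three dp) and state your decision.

Let group 1 = protocol A, group 2 = protocol B. H0: μ_1 = μ_2; H1: μ_1 ≠ μ_2 (Welch's two-sample t-test, two-sided).
t = (x̄_1 − x̄_2)/√(s_1²/n_1 + s_2²/n_2) = (53.3 − 40)/√(9.97²/24 + 23.6²/35) = 2.970
Welch–Satterthwaite df ≈ 49.09
Two-sided p-value ≈ 0.005
Since p ≈ 0.005 < α = 0.02, reject H0; the data support H1.

t = 2.970; reject H0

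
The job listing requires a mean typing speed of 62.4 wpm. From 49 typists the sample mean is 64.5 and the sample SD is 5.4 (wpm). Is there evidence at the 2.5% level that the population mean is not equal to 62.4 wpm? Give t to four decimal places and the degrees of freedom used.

H0: μ = 62.4; H1: μ ≠ 62.4 (one-sample t-test, two-sided).
t = (x̄ − μ₀)/(s/√n) = (64.5 − 62.4)/(5.4/√49) = 2.7222
df = n − 1 = 48
Two-sided p-value ≈ 0.009
Since p ≈ 0.009 < α = 0.025, reject H0; the data support H1.

t = 2.7222, df = 48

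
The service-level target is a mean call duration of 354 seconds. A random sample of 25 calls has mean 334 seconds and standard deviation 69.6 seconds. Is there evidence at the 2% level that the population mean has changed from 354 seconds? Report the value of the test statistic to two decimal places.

H0: μ = 354; H1: μ ≠ 354 (one-sample t-test, two-sided).
t = (x̄ − μ₀)/(s/√n) = (334 − 354)/(69.6/√25) = -1.44
df = n − 1 = 24
Two-sided p-value ≈ 0.1637
Since p ≈ 0.1637 > α = 0.02, fail to reject H0; the evidence is not statistically significant.

-1.44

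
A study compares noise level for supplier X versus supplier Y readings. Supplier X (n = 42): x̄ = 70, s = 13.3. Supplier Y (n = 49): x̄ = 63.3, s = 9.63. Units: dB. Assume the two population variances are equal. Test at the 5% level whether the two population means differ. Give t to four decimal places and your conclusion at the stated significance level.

Let group 1 = supplier X, group 2 = supplier Y. H0: μ_1 = μ_2; H1: μ_1 ≠ μ_2 (two-sample pooled-variance t-test, two-sided).
s_p² = [(42−1)·13.3² + (49−1)·9.63²]/(42+49−2) = 131.504
t = (70 − 63.3)/√[131.504·(1/42 + 1/49)] = 2.7785
df = n₁ + n₂ − 2 = 89
Two-sided p-value ≈ 0.0067
Since p ≈ 0.0067 < α = 0.05, reject H0; the evidence is statistically significant.

t = 2.7785; reject H0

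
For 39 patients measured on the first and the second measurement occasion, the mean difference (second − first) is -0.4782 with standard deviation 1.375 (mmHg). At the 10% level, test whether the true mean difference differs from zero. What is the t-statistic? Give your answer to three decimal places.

-2.172

H0: μ_d = 0; H1: μ_d ≠ 0 (paired t-test on the differences, two-sided).
t = d̄/(s_d/√n) = -0.4782/(1.375/√39) = -2.172
df = n − 1 = 38
Two-sided p-value ≈ 0.036
Since p ≈ 0.036 < α = 0.1, reject H0; the data support H1.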